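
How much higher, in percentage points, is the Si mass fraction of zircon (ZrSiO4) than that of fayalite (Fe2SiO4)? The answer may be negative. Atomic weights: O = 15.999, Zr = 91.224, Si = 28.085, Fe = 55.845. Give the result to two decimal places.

M(ZrSiO4) = 183.305 g/mol, so wt% Si = 28.085/183.305 × 100 = 15.32%.
M(Fe2SiO4) = 203.771 g/mol, so wt% Si = 28.085/203.771 × 100 = 13.78%.
15.32 − 13.78 = 1.54 pp.

1.54 percentage points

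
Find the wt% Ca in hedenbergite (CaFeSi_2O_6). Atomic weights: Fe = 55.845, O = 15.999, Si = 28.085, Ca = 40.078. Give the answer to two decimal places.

16.15 weight percent

Formula mass = 1×40.078 + 1×55.845 + 2×28.085 + 6×15.999 = 248.087 g/mol, of which 40.078 g is Ca.
So Ca makes up 40.078/248.087 = 0.1615 of the mass, i.e. 16.15%.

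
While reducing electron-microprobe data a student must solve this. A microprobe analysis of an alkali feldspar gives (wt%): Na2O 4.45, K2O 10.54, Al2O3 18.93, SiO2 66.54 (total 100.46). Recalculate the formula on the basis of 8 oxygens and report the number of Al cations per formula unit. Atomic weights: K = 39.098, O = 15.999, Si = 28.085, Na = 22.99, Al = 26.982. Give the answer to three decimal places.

4.45 wt% Na2O ÷ 61.979 g/mol = 0.07180 mol, giving 0.14360 Na and 0.07180 O.
10.54 wt% K2O ÷ 94.195 g/mol = 0.11190 mol, giving 0.22380 K and 0.11190 O.
18.93 wt% Al2O3 ÷ 101.961 g/mol = 0.18566 mol, giving 0.37132 Al and 0.55698 O.
66.54 wt% SiO2 ÷ 60.083 g/mol = 1.10747 mol, giving 1.10747 Si and 2.21494 O.
Oxygen sums to 2.95562; scaling by 8/2.95562 = 2.70671 puts the formula on 8 O.
Al: 0.37132 × 2.70671 = 1.005 atoms per formula unit.

1.005 Al apfu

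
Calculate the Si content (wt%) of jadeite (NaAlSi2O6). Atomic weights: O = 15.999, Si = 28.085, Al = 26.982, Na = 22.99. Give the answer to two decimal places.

27.79 wt%

Formula mass = 1*22.99 + 1*26.982 + 2*28.085 + 6*15.999 = 202.136 g/mol, of which 56.170 g is Si.
So Si makes up 56.170/202.136 = 0.2779 of the mass, i.e. 27.79%.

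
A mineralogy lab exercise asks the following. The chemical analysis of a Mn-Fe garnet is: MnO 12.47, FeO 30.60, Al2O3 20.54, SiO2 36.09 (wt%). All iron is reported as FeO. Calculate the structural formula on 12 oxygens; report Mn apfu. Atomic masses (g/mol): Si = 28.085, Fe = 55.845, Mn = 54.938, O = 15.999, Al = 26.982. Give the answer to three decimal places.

12.47 wt% MnO ÷ 70.937 g/mol = 0.17579 mol, giving 0.17579 Mn and 0.17579 O.
30.60 wt% FeO ÷ 71.844 g/mol = 0.42592 mol, giving 0.42592 Fe and 0.42592 O.
20.54 wt% Al2O3 ÷ 101.961 g/mol = 0.20145 mol, giving 0.40290 Al and 0.60435 O.
36.09 wt% SiO2 ÷ 60.083 g/mol = 0.60067 mol, giving 0.60067 Si and 1.20134 O.
Oxygen sums to 2.40740; scaling by 12/2.40740 = 4.98463 puts the formula on 12 O.
Mn: 0.17579 × 4.98463 = 0.876 atoms per formula unit.

0.876 Mn apfu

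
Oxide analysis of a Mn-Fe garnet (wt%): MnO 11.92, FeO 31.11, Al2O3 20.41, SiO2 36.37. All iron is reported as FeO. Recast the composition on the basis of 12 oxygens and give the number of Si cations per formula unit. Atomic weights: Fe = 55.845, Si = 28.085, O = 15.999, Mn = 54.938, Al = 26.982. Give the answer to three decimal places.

3.011 Si apfu

MnO (M=70.937): mol = 0.16804; Mn = 0.16804, O = 0.16804.
FeO (M=71.844): mol = 0.43302; Fe = 0.43302, O = 0.43302.
Al2O3 (M=101.961): mol = 0.20017; Al = 0.40034, O = 0.60051.
SiO2 (M=60.083): mol = 0.60533; Si = 0.60533, O = 1.21066.
ΣO = 2.41223; factor = 12/ΣO = 4.97465.
Si apfu = 0.60533 × 4.97465 = 3.011.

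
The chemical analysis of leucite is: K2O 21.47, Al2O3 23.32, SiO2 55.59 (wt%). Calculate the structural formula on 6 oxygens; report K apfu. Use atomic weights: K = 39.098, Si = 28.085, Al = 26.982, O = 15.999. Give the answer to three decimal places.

K2O (M=94.195): mol = 0.22793; K = 0.45586, O = 0.22793.
Al2O3 (M=101.961): mol = 0.22871; Al = 0.45742, O = 0.68613.
SiO2 (M=60.083): mol = 0.92522; Si = 0.92522, O = 1.85044.
ΣO = 2.76450; factor = 6/ΣO = 2.17037.
K apfu = 0.45586 × 2.17037 = 0.989.

0.989 K apfu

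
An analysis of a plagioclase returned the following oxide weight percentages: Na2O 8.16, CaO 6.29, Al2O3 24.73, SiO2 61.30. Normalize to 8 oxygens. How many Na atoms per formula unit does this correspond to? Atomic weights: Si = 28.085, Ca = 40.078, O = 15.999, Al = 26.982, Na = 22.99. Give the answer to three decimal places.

0.699 Na apfu

Na2O: 8.16/61.979 = 0.13166 mol → 0.26332 mol Na, 0.13166 mol O.
CaO: 6.29/56.077 = 0.11217 mol → 0.11217 mol Ca, 0.11217 mol O.
Al2O3: 24.73/101.961 = 0.24254 mol → 0.48508 mol Al, 0.72762 mol O.
SiO2: 61.30/60.083 = 1.02026 mol → 1.02026 mol Si, 2.04052 mol O.
Total oxygen = 3.01197 mol. Normalization factor = 8/3.01197 = 2.65607.
Na per 8 O = 0.26332 × 2.65607 = 0.699.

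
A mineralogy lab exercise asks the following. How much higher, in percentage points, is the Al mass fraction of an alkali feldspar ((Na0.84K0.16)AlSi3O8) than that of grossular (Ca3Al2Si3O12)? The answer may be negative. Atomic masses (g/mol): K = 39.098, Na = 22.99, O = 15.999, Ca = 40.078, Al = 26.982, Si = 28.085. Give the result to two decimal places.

M((Na0.84K0.16)AlSi3O8) = 264.796 g/mol, so wt% Al = 26.982/264.796 × 100 = 10.19%.
M(Ca3Al2Si3O12) = 450.441 g/mol, so wt% Al = 53.964/450.441 × 100 = 11.98%.
10.19 − 11.98 = -1.79 pp.

-1.79 percentage points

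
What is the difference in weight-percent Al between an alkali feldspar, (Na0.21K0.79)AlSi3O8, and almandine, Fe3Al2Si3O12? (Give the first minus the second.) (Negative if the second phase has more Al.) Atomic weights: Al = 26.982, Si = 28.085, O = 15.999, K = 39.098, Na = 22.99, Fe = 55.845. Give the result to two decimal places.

First mineral: 26.982 g Al in 274.944 g formula = 9.81 wt% Al.
Second mineral: 53.964 g Al in 497.742 g formula = 10.84 wt% Al.
9.81% − 10.84% gives a difference of -1.03 percentage points.

-1.03 percentage points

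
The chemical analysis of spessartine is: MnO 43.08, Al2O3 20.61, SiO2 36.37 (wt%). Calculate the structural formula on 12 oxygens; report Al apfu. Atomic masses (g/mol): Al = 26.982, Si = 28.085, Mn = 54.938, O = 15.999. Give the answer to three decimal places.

MnO: 43.08/70.937 = 0.60730 mol → 0.60730 mol Mn, 0.60730 mol O.
Al2O3: 20.61/101.961 = 0.20214 mol → 0.40428 mol Al, 0.60642 mol O.
SiO2: 36.37/60.083 = 0.60533 mol → 0.60533 mol Si, 1.21066 mol O.
Total oxygen = 2.42438 mol. Normalization factor = 12/2.42438 = 4.94972.
Al per 12 O = 0.40428 × 4.94972 = 2.001.

2.001 Al apfu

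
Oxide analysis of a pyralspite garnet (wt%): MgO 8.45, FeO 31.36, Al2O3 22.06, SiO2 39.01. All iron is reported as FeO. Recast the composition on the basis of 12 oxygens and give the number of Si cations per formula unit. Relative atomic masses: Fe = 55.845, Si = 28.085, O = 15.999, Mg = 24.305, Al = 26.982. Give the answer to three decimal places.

3.004 Si apfu

MgO (M=40.304): mol = 0.20966; Mg = 0.20966, O = 0.20966.
FeO (M=71.844): mol = 0.43650; Fe = 0.43650, O = 0.43650.
Al2O3 (M=101.961): mol = 0.21636; Al = 0.43272, O = 0.64908.
SiO2 (M=60.083): mol = 0.64927; Si = 0.64927, O = 1.29854.
ΣO = 2.59378; factor = 12/ΣO = 4.62645.
Si apfu = 0.64927 × 4.62645 = 3.004.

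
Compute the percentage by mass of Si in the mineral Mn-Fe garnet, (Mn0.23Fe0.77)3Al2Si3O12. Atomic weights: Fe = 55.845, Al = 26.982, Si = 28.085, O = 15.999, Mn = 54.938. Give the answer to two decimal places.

Formula mass = 0.69·54.938 + 2.31·55.845 + 2·26.982 + 3·28.085 + 12·15.999 = 497.116 g/mol, of which 84.255 g is Si.
So Si makes up 84.255/497.116 = 0.1695 of the mass, i.e. 16.95%.

16.95 mass %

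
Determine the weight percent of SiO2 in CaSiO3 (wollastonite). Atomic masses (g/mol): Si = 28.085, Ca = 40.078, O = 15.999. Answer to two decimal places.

Molar mass of CaSiO3 = 1*40.078 + 1*28.085 + 3*15.999 = 116.160 g/mol.
Each formula unit contains 1 Si, equivalent to 1/1 = 1.0000 mol SiO2.
M(SiO2) = 1×28.085 + 2×15.999 = 60.083 g/mol.
Mass of SiO2 per formula unit = 1.0000 × 60.083 = 60.083 g.
SiO2 wt% = 60.083 / 116.160 × 100 = 51.72%.

51.72 wt%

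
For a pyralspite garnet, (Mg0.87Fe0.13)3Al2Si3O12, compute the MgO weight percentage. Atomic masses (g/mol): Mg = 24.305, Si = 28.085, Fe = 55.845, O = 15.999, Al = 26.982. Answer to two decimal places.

Molar mass of (Mg0.87Fe0.13)3Al2Si3O12 = 2.61×24.305 + 0.39×55.845 + 2×26.982 + 3×28.085 + 12×15.999 = 415.423 g/mol.
Each formula unit contains 2.61 Mg, equivalent to 2.61/1 = 2.6100 mol MgO.
M(MgO) = 1×24.305 + 1×15.999 = 40.304 g/mol.
Mass of MgO per formula unit = 2.6100 × 40.304 = 105.193 g.
MgO wt% = 105.193 / 415.423 × 100 = 25.32%.

25.32 wt%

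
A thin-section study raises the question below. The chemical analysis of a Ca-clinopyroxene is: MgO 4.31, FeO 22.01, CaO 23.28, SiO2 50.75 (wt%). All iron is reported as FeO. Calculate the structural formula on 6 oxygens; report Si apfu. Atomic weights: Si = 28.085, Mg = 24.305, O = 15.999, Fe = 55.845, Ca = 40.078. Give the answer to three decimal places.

MgO (M=40.304): mol = 0.10694; Mg = 0.10694, O = 0.10694.
FeO (M=71.844): mol = 0.30636; Fe = 0.30636, O = 0.30636.
CaO (M=56.077): mol = 0.41514; Ca = 0.41514, O = 0.41514.
SiO2 (M=60.083): mol = 0.84466; Si = 0.84466, O = 1.68932.
ΣO = 2.51776; factor = 6/ΣO = 2.38307.
Si apfu = 0.84466 × 2.38307 = 2.013.

2.013 Si apfu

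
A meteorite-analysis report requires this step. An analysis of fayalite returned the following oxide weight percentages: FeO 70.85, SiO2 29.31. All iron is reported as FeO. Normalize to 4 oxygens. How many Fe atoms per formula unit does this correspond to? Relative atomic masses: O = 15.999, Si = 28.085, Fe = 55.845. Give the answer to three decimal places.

70.85 wt% FeO ÷ 71.844 g/mol = 0.98616 mol, giving 0.98616 Fe and 0.98616 O.
29.31 wt% SiO2 ÷ 60.083 g/mol = 0.48783 mol, giving 0.48783 Si and 0.97566 O.
Oxygen sums to 1.96182; scaling by 4/1.96182 = 2.03892 puts the formula on 4 O.
Fe: 0.98616 × 2.03892 = 2.011 atoms per formula unit.

2.011 Fe apfu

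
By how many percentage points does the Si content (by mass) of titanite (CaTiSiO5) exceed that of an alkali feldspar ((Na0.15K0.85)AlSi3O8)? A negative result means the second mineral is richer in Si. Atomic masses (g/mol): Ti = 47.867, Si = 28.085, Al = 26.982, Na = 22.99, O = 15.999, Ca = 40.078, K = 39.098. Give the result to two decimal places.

-16.21 percentage points

M(CaTiSiO5) = 196.025 g/mol, so wt% Si = 28.085/196.025 × 100 = 14.33%.
M((Na0.15K0.85)AlSi3O8) = 275.911 g/mol, so wt% Si = 84.255/275.911 × 100 = 30.54%.
14.33 − 30.54 = -16.21 pp.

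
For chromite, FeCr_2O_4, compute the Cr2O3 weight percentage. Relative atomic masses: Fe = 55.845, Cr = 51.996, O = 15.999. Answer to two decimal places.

67.90 wt%

Formula mass = 223.833 g/mol.
2 Cr → 1.0000 mol Cr2O3 per formula unit; M(Cr2O3) = 151.989, so Cr2O3 mass = 151.989 g.
151.989/223.833 × 100 = 67.90 wt%.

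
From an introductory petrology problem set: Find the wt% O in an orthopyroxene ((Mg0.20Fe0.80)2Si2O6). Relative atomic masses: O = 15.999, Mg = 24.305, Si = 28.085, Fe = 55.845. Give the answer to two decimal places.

Molar mass of (Mg0.20Fe0.80)2Si2O6: 0.40×24.305 + 1.60×55.845 + 2×28.085 + 6×15.999 = 251.238 g/mol.
Mass of O per formula unit: 6 × 15.999 = 95.994 g.
Weight fraction O = 95.994 / 251.238 = 0.3821.

38.21 mass %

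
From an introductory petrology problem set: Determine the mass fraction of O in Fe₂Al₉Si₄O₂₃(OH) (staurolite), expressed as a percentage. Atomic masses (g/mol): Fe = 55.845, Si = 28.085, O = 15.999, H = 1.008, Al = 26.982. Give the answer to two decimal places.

45.08 wt%

Formula mass = 2×55.845 + 9×26.982 + 4×28.085 + 24×15.999 + 1×1.008 = 851.852 g/mol, of which 383.976 g is O.
So O makes up 383.976/851.852 = 0.4508 of the mass, i.e. 45.08%.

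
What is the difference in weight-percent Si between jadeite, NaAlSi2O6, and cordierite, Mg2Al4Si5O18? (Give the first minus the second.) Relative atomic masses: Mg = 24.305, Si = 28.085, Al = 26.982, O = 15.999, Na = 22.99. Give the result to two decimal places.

M(NaAlSi2O6) = 202.136 g/mol, so wt% Si = 56.170/202.136 × 100 = 27.79%.
M(Mg2Al4Si5O18) = 584.945 g/mol, so wt% Si = 140.425/584.945 × 100 = 24.01%.
27.79 − 24.01 = 3.78 pp.

3.78 percentage points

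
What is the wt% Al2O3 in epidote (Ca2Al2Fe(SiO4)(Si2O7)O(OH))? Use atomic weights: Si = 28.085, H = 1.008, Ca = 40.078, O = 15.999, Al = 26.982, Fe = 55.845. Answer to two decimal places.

Formula mass = 483.215 g/mol.
2 Al → 1.0000 mol Al2O3 per formula unit; M(Al2O3) = 101.961, so Al2O3 mass = 101.961 g.
101.961/483.215 × 100 = 21.10 wt%.

21.10 wt%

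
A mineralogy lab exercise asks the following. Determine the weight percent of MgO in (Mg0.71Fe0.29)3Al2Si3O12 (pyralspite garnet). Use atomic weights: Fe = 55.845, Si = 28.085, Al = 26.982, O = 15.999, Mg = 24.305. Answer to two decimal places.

19.94 wt%

M((Mg0.71Fe0.29)3Al2Si3O12) = 430.562 g/mol; M(MgO) = 40.304 g/mol.
Moles MgO per formula unit = 2.13 Mg ÷ 1 = 2.1300.
MgO fraction = (2.1300 × 40.304) / 430.562 = 85.848/430.562 = 0.1994.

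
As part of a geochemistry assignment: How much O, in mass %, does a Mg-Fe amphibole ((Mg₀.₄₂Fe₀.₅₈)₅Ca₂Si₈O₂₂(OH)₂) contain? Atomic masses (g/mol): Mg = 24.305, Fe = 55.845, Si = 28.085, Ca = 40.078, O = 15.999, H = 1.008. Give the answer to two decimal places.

42.48 mass %

M((Mg₀.₄₂Fe₀.₅₈)₅Ca₂Si₈O₂₂(OH)₂) = 903.819 g/mol.
O contributes 24 × 15.999 = 383.976 g per mole.
383.976/903.819 = 0.4248 → 42.48%.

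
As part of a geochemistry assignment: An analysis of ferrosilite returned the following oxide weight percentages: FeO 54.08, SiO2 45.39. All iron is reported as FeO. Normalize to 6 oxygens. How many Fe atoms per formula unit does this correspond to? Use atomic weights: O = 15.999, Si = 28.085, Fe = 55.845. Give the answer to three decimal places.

FeO (M=71.844): mol = 0.75274; Fe = 0.75274, O = 0.75274.
SiO2 (M=60.083): mol = 0.75545; Si = 0.75545, O = 1.51090.
ΣO = 2.26364; factor = 6/ΣO = 2.65060.
Fe apfu = 0.75274 × 2.65060 = 1.995.

1.995 Fe apfu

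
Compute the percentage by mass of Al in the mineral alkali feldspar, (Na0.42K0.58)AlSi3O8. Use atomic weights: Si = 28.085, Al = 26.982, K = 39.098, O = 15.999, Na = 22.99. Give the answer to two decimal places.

M((Na0.42K0.58)AlSi3O8) = 271.562 g/mol.
Al contributes 1 × 26.982 = 26.982 g per mole.
26.982/271.562 = 0.0994 → 9.94%.

9.94 wt%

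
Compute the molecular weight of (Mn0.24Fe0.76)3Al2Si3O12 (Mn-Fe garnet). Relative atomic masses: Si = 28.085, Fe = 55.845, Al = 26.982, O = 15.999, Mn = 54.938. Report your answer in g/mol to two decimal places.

497.09 g/mol

The formula mass is the sum 0.72×54.938 + 2.28×55.845 + 2×26.982 + 3×28.085 + 12×15.999.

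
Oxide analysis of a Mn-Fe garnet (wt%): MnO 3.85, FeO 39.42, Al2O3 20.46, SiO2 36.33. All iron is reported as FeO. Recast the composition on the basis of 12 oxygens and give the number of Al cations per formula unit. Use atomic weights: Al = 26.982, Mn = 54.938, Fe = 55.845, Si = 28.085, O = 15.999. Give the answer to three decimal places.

1.995 Al apfu

3.85 wt% MnO ÷ 70.937 g/mol = 0.05427 mol, giving 0.05427 Mn and 0.05427 O.
39.42 wt% FeO ÷ 71.844 g/mol = 0.54869 mol, giving 0.54869 Fe and 0.54869 O.
20.46 wt% Al2O3 ÷ 101.961 g/mol = 0.20066 mol, giving 0.40132 Al and 0.60198 O.
36.33 wt% SiO2 ÷ 60.083 g/mol = 0.60466 mol, giving 0.60466 Si and 1.20932 O.
Oxygen sums to 2.41426; scaling by 12/2.41426 = 4.97047 puts the formula on 12 O.
Al: 0.40132 × 4.97047 = 1.995 atoms per formula unit.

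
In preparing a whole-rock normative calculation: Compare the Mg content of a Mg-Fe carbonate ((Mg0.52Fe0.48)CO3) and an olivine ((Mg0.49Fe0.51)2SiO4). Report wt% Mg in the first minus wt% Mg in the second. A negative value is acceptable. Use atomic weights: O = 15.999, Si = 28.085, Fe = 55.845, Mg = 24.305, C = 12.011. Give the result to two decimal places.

-1.07 percentage points

First mineral: 12.639 g Mg in 99.452 g formula = 12.71 wt% Mg.
Second mineral: 23.819 g Mg in 172.862 g formula = 13.78 wt% Mg.
12.71% − 13.78% gives a difference of -1.07 percentage points.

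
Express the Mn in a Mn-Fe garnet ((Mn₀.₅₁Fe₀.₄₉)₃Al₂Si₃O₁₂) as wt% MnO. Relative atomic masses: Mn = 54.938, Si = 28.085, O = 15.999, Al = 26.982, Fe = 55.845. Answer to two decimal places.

M((Mn₀.₅₁Fe₀.₄₉)₃Al₂Si₃O₁₂) = 496.354 g/mol; M(MnO) = 70.937 g/mol.
Moles MnO per formula unit = 1.53 Mn ÷ 1 = 1.5300.
MnO fraction = (1.5300 × 70.937) / 496.354 = 108.534/496.354 = 0.2187.

21.87 wt%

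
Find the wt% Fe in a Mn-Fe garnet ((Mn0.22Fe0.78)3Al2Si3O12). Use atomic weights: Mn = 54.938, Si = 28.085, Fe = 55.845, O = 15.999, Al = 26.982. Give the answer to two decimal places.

Molar mass of (Mn0.22Fe0.78)3Al2Si3O12: 0.66×54.938 + 2.34×55.845 + 2×26.982 + 3×28.085 + 12×15.999 = 497.143 g/mol.
Mass of Fe per formula unit: 2.34 × 55.845 = 130.677 g.
Weight fraction Fe = 130.677 / 497.143 = 0.2629.

26.29 wt%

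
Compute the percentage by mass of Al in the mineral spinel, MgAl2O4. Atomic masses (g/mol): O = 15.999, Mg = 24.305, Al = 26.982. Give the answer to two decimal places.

M(MgAl2O4) = 142.265 g/mol.
Al contributes 2 × 26.982 = 53.964 g per mole.
53.964/142.265 = 0.3793 → 37.93%.

37.93 weight percent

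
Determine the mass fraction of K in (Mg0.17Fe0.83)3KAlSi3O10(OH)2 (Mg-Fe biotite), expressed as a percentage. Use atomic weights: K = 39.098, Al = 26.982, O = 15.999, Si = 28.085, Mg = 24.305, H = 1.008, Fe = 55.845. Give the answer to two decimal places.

M((Mg0.17Fe0.83)3KAlSi3O10(OH)2) = 495.789 g/mol.
K contributes 1 × 39.098 = 39.098 g per mole.
39.098/495.789 = 0.0789 → 7.89%.

7.89 weight percent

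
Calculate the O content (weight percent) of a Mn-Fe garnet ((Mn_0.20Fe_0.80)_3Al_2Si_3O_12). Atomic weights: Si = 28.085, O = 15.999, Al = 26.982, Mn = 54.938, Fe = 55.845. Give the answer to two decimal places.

38.61 weight percent

Formula mass = 0.60*54.938 + 2.40*55.845 + 2*26.982 + 3*28.085 + 12*15.999 = 497.198 g/mol, of which 191.988 g is O.
So O makes up 191.988/497.198 = 0.3861 of the mass, i.e. 38.61%.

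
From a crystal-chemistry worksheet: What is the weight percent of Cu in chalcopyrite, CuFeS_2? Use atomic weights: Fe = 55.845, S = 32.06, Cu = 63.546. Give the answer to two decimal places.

34.63 weight percent

Formula mass = 1·63.546 + 1·55.845 + 2·32.06 = 183.511 g/mol, of which 63.546 g is Cu.
So Cu makes up 63.546/183.511 = 0.3463 of the mass, i.e. 34.63%.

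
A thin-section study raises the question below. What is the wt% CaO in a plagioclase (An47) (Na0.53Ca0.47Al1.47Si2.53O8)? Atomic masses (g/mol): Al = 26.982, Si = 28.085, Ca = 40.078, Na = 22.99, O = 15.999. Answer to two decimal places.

M(Na0.53Ca0.47Al1.47Si2.53O8) = 269.732 g/mol; M(CaO) = 56.077 g/mol.
Moles CaO per formula unit = 0.47 Ca ÷ 1 = 0.4700.
CaO fraction = (0.4700 × 56.077) / 269.732 = 26.356/269.732 = 0.0977.

9.77 wt%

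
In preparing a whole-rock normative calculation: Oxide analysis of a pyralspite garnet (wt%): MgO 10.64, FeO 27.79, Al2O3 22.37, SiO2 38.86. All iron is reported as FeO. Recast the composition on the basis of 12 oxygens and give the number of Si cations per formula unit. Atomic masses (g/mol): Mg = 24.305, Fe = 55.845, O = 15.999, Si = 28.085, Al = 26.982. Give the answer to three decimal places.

2.982 Si apfu

MgO: 10.64/40.304 = 0.26399 mol → 0.26399 mol Mg, 0.26399 mol O.
FeO: 27.79/71.844 = 0.38681 mol → 0.38681 mol Fe, 0.38681 mol O.
Al2O3: 22.37/101.961 = 0.21940 mol → 0.43880 mol Al, 0.65820 mol O.
SiO2: 38.86/60.083 = 0.64677 mol → 0.64677 mol Si, 1.29354 mol O.
Total oxygen = 2.60254 mol. Normalization factor = 12/2.60254 = 4.61088.
Si per 12 O = 0.64677 × 4.61088 = 2.982.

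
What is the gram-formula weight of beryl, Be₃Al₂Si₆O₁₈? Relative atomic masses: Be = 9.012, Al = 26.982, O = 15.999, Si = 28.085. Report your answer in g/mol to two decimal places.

537.49 g/mol

M = 3×9.012 + 2×26.982 + 6×28.085 + 18×15.999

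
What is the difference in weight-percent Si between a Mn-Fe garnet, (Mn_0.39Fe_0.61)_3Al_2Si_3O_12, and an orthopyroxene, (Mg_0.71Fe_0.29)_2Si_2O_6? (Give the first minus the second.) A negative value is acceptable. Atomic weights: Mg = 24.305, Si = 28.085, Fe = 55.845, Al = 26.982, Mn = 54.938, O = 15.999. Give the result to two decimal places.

First mineral: 84.255 g Si in 496.681 g formula = 16.96 wt% Si.
Second mineral: 56.170 g Si in 219.067 g formula = 25.64 wt% Si.
16.96% − 25.64% gives a difference of -8.68 percentage points.

-8.68 percentage points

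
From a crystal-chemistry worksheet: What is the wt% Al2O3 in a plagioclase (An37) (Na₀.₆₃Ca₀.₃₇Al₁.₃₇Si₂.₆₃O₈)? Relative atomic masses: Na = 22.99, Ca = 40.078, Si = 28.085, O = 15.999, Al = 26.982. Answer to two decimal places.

M(Na₀.₆₃Ca₀.₃₇Al₁.₃₇Si₂.₆₃O₈) = 268.133 g/mol; M(Al2O3) = 101.961 g/mol.
Moles Al2O3 per formula unit = 1.37 Al ÷ 2 = 0.6850.
Al2O3 fraction = (0.6850 × 101.961) / 268.133 = 69.843/268.133 = 0.2605.

26.05 wt%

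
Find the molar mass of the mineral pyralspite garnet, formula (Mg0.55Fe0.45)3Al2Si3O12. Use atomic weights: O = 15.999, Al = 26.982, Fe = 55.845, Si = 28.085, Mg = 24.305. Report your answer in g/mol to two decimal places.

M = 1.65·24.305 + 1.35·55.845 + 2·26.982 + 3·28.085 + 12·15.999

445.70 g/mol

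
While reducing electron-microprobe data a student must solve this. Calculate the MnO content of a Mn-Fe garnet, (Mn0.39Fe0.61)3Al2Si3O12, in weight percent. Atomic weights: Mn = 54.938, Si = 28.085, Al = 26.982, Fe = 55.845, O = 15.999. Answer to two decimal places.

Molar mass of (Mn0.39Fe0.61)3Al2Si3O12 = 1.17·54.938 + 1.83·55.845 + 2·26.982 + 3·28.085 + 12·15.999 = 496.681 g/mol.
Each formula unit contains 1.17 Mn, equivalent to 1.17/1 = 1.1700 mol MnO.
M(MnO) = 1×54.938 + 1×15.999 = 70.937 g/mol.
Mass of MnO per formula unit = 1.1700 × 70.937 = 82.996 g.
MnO wt% = 82.996 / 496.681 × 100 = 16.71%.

16.71 wt%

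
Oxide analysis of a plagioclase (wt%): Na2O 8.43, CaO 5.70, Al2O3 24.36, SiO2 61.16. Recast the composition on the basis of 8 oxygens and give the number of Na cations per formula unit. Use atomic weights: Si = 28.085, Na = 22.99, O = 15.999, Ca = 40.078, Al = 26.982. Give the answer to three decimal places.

Na2O: 8.43/61.979 = 0.13601 mol → 0.27202 mol Na, 0.13601 mol O.
CaO: 5.70/56.077 = 0.10165 mol → 0.10165 mol Ca, 0.10165 mol O.
Al2O3: 24.36/101.961 = 0.23891 mol → 0.47782 mol Al, 0.71673 mol O.
SiO2: 61.16/60.083 = 1.01793 mol → 1.01793 mol Si, 2.03586 mol O.
Total oxygen = 2.99025 mol. Normalization factor = 8/2.99025 = 2.67536.
Na per 8 O = 0.27202 × 2.67536 = 0.728.

0.728 Na apfu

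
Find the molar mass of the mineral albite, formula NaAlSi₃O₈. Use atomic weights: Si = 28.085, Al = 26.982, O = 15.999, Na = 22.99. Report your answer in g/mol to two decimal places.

M = 1×22.99 + 1×26.982 + 3×28.085 + 8×15.999

262.22 g/mol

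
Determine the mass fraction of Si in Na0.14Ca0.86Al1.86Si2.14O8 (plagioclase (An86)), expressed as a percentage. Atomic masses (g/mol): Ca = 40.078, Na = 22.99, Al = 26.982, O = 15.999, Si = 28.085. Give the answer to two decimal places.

21.78 mass %

Molar mass of Na0.14Ca0.86Al1.86Si2.14O8: 0.14*22.99 + 0.86*40.078 + 1.86*26.982 + 2.14*28.085 + 8*15.999 = 275.966 g/mol.
Mass of Si per formula unit: 2.14 × 28.085 = 60.102 g.
Weight fraction Si = 60.102 / 275.966 = 0.2178.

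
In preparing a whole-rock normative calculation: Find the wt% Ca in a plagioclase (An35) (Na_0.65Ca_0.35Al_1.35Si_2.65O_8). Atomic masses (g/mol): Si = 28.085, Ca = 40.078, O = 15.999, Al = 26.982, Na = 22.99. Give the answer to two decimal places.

5.24 wt%

Molar mass of Na_0.65Ca_0.35Al_1.35Si_2.65O_8: 0.65*22.99 + 0.35*40.078 + 1.35*26.982 + 2.65*28.085 + 8*15.999 = 267.814 g/mol.
Mass of Ca per formula unit: 0.35 × 40.078 = 14.027 g.
Weight fraction Ca = 14.027 / 267.814 = 0.0524.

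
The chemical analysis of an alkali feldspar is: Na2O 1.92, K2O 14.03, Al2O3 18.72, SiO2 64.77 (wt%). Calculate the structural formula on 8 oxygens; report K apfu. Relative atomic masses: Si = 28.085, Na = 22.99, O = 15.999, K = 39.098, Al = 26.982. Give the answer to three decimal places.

0.826 K apfu

1.92 wt% Na2O ÷ 61.979 g/mol = 0.03098 mol, giving 0.06196 Na and 0.03098 O.
14.03 wt% K2O ÷ 94.195 g/mol = 0.14895 mol, giving 0.29790 K and 0.14895 O.
18.72 wt% Al2O3 ÷ 101.961 g/mol = 0.18360 mol, giving 0.36720 Al and 0.55080 O.
64.77 wt% SiO2 ÷ 60.083 g/mol = 1.07801 mol, giving 1.07801 Si and 2.15602 O.
Oxygen sums to 2.88675; scaling by 8/2.88675 = 2.77128 puts the formula on 8 O.
K: 0.29790 × 2.77128 = 0.826 atoms per formula unit.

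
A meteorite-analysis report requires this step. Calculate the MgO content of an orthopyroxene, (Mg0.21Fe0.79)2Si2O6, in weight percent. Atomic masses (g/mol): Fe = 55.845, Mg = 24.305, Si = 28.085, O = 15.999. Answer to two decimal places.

M((Mg0.21Fe0.79)2Si2O6) = 250.607 g/mol; M(MgO) = 40.304 g/mol.
Moles MgO per formula unit = 0.42 Mg ÷ 1 = 0.4200.
MgO fraction = (0.4200 × 40.304) / 250.607 = 16.928/250.607 = 0.0675.

6.75 wt%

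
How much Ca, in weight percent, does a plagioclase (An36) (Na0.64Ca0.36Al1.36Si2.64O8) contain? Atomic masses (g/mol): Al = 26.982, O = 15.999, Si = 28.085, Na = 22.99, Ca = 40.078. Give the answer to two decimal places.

Molar mass of Na0.64Ca0.36Al1.36Si2.64O8: 0.64×22.99 + 0.36×40.078 + 1.36×26.982 + 2.64×28.085 + 8×15.999 = 267.974 g/mol.
Mass of Ca per formula unit: 0.36 × 40.078 = 14.428 g.
Weight fraction Ca = 14.428 / 267.974 = 0.0538.

5.38 weight percent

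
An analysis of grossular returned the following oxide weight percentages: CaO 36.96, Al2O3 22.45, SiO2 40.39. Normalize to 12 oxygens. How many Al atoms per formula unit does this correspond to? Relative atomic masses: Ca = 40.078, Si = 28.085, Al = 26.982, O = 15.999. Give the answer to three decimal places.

1.984 Al apfu

CaO: 36.96/56.077 = 0.65909 mol → 0.65909 mol Ca, 0.65909 mol O.
Al2O3: 22.45/101.961 = 0.22018 mol → 0.44036 mol Al, 0.66054 mol O.
SiO2: 40.39/60.083 = 0.67224 mol → 0.67224 mol Si, 1.34448 mol O.
Total oxygen = 2.66411 mol. Normalization factor = 12/2.66411 = 4.50432.
Al per 12 O = 0.44036 × 4.50432 = 1.984.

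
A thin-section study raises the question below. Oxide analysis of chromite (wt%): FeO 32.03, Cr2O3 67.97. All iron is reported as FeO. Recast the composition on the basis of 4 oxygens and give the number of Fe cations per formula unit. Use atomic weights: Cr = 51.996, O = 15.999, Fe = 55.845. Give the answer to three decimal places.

FeO (M=71.844): mol = 0.44583; Fe = 0.44583, O = 0.44583.
Cr2O3 (M=151.989): mol = 0.44720; Cr = 0.89440, O = 1.34160.
ΣO = 1.78743; factor = 4/ΣO = 2.23785.
Fe apfu = 0.44583 × 2.23785 = 0.998.

0.998 Fe apfu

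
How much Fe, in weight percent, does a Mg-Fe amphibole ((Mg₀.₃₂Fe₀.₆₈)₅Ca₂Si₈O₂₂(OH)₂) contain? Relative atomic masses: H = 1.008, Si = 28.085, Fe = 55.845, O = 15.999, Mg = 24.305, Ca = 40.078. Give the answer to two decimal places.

20.65 weight percent

Molar mass of (Mg₀.₃₂Fe₀.₆₈)₅Ca₂Si₈O₂₂(OH)₂: 1.60*24.305 + 3.40*55.845 + 2*40.078 + 8*28.085 + 24*15.999 + 2*1.008 = 919.589 g/mol.
Mass of Fe per formula unit: 3.40 × 55.845 = 189.873 g.
Weight fraction Fe = 189.873 / 919.589 = 0.2065.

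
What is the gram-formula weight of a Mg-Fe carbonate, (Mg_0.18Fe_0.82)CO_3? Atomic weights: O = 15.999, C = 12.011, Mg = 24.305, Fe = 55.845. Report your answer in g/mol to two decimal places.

110.18 g/mol

The formula mass is the sum 0.18*24.305 + 0.82*55.845 + 1*12.011 + 3*15.999.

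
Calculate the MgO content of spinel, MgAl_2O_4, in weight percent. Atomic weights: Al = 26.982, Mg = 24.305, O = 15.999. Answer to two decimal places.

M(MgAl_2O_4) = 142.265 g/mol; M(MgO) = 40.304 g/mol.
Moles MgO per formula unit = 1 Mg ÷ 1 = 1.0000.
MgO fraction = (1.0000 × 40.304) / 142.265 = 40.304/142.265 = 0.2833.

28.33 wt%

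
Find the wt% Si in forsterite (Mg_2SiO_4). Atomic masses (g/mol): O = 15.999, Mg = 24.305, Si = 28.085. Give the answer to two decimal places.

19.96 weight percent

Molar mass of Mg_2SiO_4: 2*24.305 + 1*28.085 + 4*15.999 = 140.691 g/mol.
Mass of Si per formula unit: 1 × 28.085 = 28.085 g.
Weight fraction Si = 28.085 / 140.691 = 0.1996.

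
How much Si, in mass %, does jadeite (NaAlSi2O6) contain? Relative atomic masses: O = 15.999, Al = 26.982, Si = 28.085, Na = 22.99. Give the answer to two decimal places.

27.79 mass %

Molar mass of NaAlSi2O6: 1×22.99 + 1×26.982 + 2×28.085 + 6×15.999 = 202.136 g/mol.
Mass of Si per formula unit: 2 × 28.085 = 56.170 g.
Weight fraction Si = 56.170 / 202.136 = 0.2779.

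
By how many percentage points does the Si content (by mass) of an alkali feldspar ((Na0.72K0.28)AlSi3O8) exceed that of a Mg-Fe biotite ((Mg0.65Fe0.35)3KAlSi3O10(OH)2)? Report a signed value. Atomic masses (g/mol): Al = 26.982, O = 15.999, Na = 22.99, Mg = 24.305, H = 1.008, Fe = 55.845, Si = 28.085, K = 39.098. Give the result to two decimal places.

12.88 percentage points

M((Na0.72K0.28)AlSi3O8) = 266.729 g/mol, so wt% Si = 84.255/266.729 × 100 = 31.59%.
M((Mg0.65Fe0.35)3KAlSi3O10(OH)2) = 450.371 g/mol, so wt% Si = 84.255/450.371 × 100 = 18.71%.
31.59 − 18.71 = 12.88 pp.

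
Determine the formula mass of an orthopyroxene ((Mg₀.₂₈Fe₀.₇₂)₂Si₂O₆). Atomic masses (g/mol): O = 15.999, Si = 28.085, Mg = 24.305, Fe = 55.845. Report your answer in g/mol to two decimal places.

246.19 g/mol

The formula mass is the sum 0.56(24.305) + 1.44(55.845) + 2(28.085) + 6(15.999).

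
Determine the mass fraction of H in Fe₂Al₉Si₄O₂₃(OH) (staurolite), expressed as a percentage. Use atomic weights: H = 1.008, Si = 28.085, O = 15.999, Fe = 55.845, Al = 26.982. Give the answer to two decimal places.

0.12 weight percent

Formula mass = 2*55.845 + 9*26.982 + 4*28.085 + 24*15.999 + 1*1.008 = 851.852 g/mol, of which 1.008 g is H.
So H makes up 1.008/851.852 = 0.0012 of the mass, i.e. 0.12%.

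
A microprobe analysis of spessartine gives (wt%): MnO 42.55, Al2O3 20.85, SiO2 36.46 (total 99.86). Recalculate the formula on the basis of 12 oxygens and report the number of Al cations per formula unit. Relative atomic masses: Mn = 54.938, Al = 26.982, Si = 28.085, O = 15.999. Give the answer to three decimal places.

MnO (M=70.937): mol = 0.59983; Mn = 0.59983, O = 0.59983.
Al2O3 (M=101.961): mol = 0.20449; Al = 0.40898, O = 0.61347.
SiO2 (M=60.083): mol = 0.60683; Si = 0.60683, O = 1.21366.
ΣO = 2.42696; factor = 12/ΣO = 4.94446.
Al apfu = 0.40898 × 4.94446 = 2.022.

2.022 Al apfu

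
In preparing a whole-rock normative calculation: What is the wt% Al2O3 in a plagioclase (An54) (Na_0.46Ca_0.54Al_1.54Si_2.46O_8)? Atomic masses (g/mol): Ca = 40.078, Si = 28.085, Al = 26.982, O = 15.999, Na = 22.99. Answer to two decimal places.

Molar mass of Na_0.46Ca_0.54Al_1.54Si_2.46O_8 = 0.46*22.99 + 0.54*40.078 + 1.54*26.982 + 2.46*28.085 + 8*15.999 = 270.851 g/mol.
Each formula unit contains 1.54 Al, equivalent to 1.54/2 = 0.7700 mol Al2O3.
M(Al2O3) = 2×26.982 + 3×15.999 = 101.961 g/mol.
Mass of Al2O3 per formula unit = 0.7700 × 101.961 = 78.510 g.
Al2O3 wt% = 78.510 / 270.851 × 100 = 28.99%.

28.99 wt%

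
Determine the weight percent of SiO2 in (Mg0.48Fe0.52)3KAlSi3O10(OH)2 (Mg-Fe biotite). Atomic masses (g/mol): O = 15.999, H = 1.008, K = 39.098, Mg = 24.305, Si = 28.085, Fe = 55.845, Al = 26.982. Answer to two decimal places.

Formula mass = 466.456 g/mol.
3 Si → 3.0000 mol SiO2 per formula unit; M(SiO2) = 60.083, so SiO2 mass = 180.249 g.
180.249/466.456 × 100 = 38.64 wt%.

38.64 wt%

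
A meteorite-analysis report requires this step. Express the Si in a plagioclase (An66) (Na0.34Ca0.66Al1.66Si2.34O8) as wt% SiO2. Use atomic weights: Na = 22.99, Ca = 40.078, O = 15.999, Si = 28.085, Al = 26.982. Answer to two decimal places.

Molar mass of Na0.34Ca0.66Al1.66Si2.34O8 = 0.34*22.99 + 0.66*40.078 + 1.66*26.982 + 2.34*28.085 + 8*15.999 = 272.769 g/mol.
Each formula unit contains 2.34 Si, equivalent to 2.34/1 = 2.3400 mol SiO2.
M(SiO2) = 1×28.085 + 2×15.999 = 60.083 g/mol.
Mass of SiO2 per formula unit = 2.3400 × 60.083 = 140.594 g.
SiO2 wt% = 140.594 / 272.769 × 100 = 51.54%.

51.54 wt%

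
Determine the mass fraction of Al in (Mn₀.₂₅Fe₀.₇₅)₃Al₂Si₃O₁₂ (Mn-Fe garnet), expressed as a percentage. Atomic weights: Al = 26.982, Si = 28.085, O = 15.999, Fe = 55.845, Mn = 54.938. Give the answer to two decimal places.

M((Mn₀.₂₅Fe₀.₇₅)₃Al₂Si₃O₁₂) = 497.062 g/mol.
Al contributes 2 × 26.982 = 53.964 g per mole.
53.964/497.062 = 0.1086 → 10.86%.

10.86 mass %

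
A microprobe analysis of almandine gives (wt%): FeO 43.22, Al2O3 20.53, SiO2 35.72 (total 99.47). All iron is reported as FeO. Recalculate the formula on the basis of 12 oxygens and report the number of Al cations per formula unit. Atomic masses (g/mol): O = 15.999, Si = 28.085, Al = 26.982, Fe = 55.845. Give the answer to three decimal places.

2.018 Al apfu

FeO (M=71.844): mol = 0.60158; Fe = 0.60158, O = 0.60158.
Al2O3 (M=101.961): mol = 0.20135; Al = 0.40270, O = 0.60405.
SiO2 (M=60.083): mol = 0.59451; Si = 0.59451, O = 1.18902.
ΣO = 2.39465; factor = 12/ΣO = 5.01117.
Al apfu = 0.40270 × 5.01117 = 2.018.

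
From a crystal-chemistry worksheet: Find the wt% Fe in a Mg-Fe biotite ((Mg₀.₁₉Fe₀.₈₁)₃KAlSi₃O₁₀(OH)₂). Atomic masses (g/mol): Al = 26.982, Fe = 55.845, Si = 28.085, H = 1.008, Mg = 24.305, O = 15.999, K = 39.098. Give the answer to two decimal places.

27.48 mass %

M((Mg₀.₁₉Fe₀.₈₁)₃KAlSi₃O₁₀(OH)₂) = 493.896 g/mol.
Fe contributes 2.43 × 55.845 = 135.703 g per mole.
135.703/493.896 = 0.2748 → 27.48%.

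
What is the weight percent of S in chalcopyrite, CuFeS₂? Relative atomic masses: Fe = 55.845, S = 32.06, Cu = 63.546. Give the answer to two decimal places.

34.94 weight percent

Formula mass = 1*63.546 + 1*55.845 + 2*32.06 = 183.511 g/mol, of which 64.120 g is S.
So S makes up 64.120/183.511 = 0.3494 of the mass, i.e. 34.94%.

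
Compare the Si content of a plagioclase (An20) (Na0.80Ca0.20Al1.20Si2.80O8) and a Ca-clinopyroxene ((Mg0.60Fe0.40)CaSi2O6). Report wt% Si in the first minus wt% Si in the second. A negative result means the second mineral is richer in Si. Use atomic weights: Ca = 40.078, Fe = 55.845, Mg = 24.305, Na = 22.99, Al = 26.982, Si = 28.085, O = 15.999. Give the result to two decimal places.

5.12 percentage points

First mineral: 78.638 g Si in 265.416 g formula = 29.63 wt% Si.
Second mineral: 56.170 g Si in 229.163 g formula = 24.51 wt% Si.
29.63% − 24.51% gives a difference of 5.12 percentage points.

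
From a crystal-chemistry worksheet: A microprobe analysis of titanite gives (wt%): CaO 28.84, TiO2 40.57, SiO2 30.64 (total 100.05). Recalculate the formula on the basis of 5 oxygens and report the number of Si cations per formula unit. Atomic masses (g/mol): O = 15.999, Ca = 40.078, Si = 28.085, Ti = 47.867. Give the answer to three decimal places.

1.000 Si apfu

28.84 wt% CaO ÷ 56.077 g/mol = 0.51429 mol, giving 0.51429 Ca and 0.51429 O.
40.57 wt% TiO2 ÷ 79.865 g/mol = 0.50798 mol, giving 0.50798 Ti and 1.01596 O.
30.64 wt% SiO2 ÷ 60.083 g/mol = 0.50996 mol, giving 0.50996 Si and 1.01992 O.
Oxygen sums to 2.55017; scaling by 5/2.55017 = 1.96065 puts the formula on 5 O.
Si: 0.50996 × 1.96065 = 1.000 atoms per formula unit.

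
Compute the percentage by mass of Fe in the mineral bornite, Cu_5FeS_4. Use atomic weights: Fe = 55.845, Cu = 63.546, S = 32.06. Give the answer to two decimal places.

Molar mass of Cu_5FeS_4: 5·63.546 + 1·55.845 + 4·32.06 = 501.815 g/mol.
Mass of Fe per formula unit: 1 × 55.845 = 55.845 g.
Weight fraction Fe = 55.845 / 501.815 = 0.1113.

11.13 mass %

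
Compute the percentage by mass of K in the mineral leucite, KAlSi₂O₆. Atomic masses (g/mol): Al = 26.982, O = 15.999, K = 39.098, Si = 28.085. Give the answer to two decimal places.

17.91 mass %

Molar mass of KAlSi₂O₆: 1*39.098 + 1*26.982 + 2*28.085 + 6*15.999 = 218.244 g/mol.
Mass of K per formula unit: 1 × 39.098 = 39.098 g.
Weight fraction K = 39.098 / 218.244 = 0.1791.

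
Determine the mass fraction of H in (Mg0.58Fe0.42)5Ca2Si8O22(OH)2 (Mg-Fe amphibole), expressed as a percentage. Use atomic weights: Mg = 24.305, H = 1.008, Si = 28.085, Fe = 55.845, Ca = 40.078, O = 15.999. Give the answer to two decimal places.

0.23 wt%

Molar mass of (Mg0.58Fe0.42)5Ca2Si8O22(OH)2: 2.90·24.305 + 2.10·55.845 + 2·40.078 + 8·28.085 + 24·15.999 + 2·1.008 = 878.587 g/mol.
Mass of H per formula unit: 2 × 1.008 = 2.016 g.
Weight fraction H = 2.016 / 878.587 = 0.0023.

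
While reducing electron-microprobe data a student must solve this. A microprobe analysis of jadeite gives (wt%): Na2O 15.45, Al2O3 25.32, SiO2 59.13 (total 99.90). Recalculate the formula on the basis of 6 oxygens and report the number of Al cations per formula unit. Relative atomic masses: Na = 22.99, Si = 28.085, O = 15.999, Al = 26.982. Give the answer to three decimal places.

15.45 wt% Na2O ÷ 61.979 g/mol = 0.24928 mol, giving 0.49856 Na and 0.24928 O.
25.32 wt% Al2O3 ÷ 101.961 g/mol = 0.24833 mol, giving 0.49666 Al and 0.74499 O.
59.13 wt% SiO2 ÷ 60.083 g/mol = 0.98414 mol, giving 0.98414 Si and 1.96828 O.
Oxygen sums to 2.96255; scaling by 6/2.96255 = 2.02528 puts the formula on 6 O.
Al: 0.49666 × 2.02528 = 1.006 atoms per formula unit.

1.006 Al apfu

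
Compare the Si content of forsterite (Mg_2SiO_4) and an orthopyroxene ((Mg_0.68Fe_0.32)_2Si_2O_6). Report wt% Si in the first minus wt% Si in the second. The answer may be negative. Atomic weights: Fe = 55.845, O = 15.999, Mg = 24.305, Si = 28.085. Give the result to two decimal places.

-5.46 percentage points

M(Mg_2SiO_4) = 140.691 g/mol, so wt% Si = 28.085/140.691 × 100 = 19.96%.
M((Mg_0.68Fe_0.32)_2Si_2O_6) = 220.960 g/mol, so wt% Si = 56.170/220.960 × 100 = 25.42%.
19.96 − 25.42 = -5.46 pp.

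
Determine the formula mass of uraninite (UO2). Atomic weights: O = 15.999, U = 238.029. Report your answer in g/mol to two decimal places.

The formula mass is the sum 1×238.029 + 2×15.999.

270.03 g/mol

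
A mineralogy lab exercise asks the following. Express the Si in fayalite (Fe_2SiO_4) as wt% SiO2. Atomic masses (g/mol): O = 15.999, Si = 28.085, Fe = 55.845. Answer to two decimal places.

29.49 wt%

M(Fe_2SiO_4) = 203.771 g/mol; M(SiO2) = 60.083 g/mol.
Moles SiO2 per formula unit = 1 Si ÷ 1 = 1.0000.
SiO2 fraction = (1.0000 × 60.083) / 203.771 = 60.083/203.771 = 0.2949.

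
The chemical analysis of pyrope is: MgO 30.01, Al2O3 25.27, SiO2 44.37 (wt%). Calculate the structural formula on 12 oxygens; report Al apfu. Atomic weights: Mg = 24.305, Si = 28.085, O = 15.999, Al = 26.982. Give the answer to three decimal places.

MgO: 30.01/40.304 = 0.74459 mol → 0.74459 mol Mg, 0.74459 mol O.
Al2O3: 25.27/101.961 = 0.24784 mol → 0.49568 mol Al, 0.74352 mol O.
SiO2: 44.37/60.083 = 0.73848 mol → 0.73848 mol Si, 1.47696 mol O.
Total oxygen = 2.96507 mol. Normalization factor = 12/2.96507 = 4.04712.
Al per 12 O = 0.49568 × 4.04712 = 2.006.

2.006 Al apfu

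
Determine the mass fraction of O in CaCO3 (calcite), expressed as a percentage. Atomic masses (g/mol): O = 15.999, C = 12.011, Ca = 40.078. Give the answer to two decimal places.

Molar mass of CaCO3: 1·40.078 + 1·12.011 + 3·15.999 = 100.086 g/mol.
Mass of O per formula unit: 3 × 15.999 = 47.997 g.
Weight fraction O = 47.997 / 100.086 = 0.4796.

47.96 weight percent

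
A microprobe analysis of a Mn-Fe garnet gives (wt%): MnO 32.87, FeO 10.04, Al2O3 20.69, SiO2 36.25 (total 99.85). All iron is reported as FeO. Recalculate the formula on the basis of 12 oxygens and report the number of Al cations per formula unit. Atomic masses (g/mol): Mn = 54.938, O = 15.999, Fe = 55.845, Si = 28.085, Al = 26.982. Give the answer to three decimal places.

MnO: 32.87/70.937 = 0.46337 mol → 0.46337 mol Mn, 0.46337 mol O.
FeO: 10.04/71.844 = 0.13975 mol → 0.13975 mol Fe, 0.13975 mol O.
Al2O3: 20.69/101.961 = 0.20292 mol → 0.40584 mol Al, 0.60876 mol O.
SiO2: 36.25/60.083 = 0.60333 mol → 0.60333 mol Si, 1.20666 mol O.
Total oxygen = 2.41854 mol. Normalization factor = 12/2.41854 = 4.96167.
Al per 12 O = 0.40584 × 4.96167 = 2.014.

2.014 Al apfu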